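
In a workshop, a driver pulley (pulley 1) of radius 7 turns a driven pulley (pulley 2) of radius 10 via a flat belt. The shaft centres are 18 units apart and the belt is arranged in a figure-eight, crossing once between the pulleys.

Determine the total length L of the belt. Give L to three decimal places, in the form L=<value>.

L=107.260

crossed belt: β = asin((r1+r2)/C) = asin(17/18) = 70.8119°
wrap1 = wrap2 = π + 2β = 321.6237°
tangent length = C·cosβ = 5.9161
L = (r1+r2)·wrap + 2·C·cosβ = 17·5.6134 + 2·5.9161 = 107.2598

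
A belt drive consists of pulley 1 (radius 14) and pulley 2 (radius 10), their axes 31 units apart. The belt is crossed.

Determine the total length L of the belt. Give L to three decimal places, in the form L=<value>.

L=157.142

crossed belt: β = asin((r1+r2)/C) = asin(24/31) = 50.7320°
wrap1 = wrap2 = π + 2β = 281.4639°
tangent length = C·cosβ = 19.6214
L = (r1+r2)·wrap + 2·C·cosβ = 24·4.9125 + 2·19.6214 = 157.1422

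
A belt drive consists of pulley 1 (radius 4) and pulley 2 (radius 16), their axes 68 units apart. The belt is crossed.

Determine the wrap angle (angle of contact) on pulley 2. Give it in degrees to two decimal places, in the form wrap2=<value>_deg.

wrap2=214.21_deg

crossed belt: β = asin((r1+r2)/C) = asin(20/68) = 17.1046°
wrap1 = wrap2 = π + 2β = 214.2093°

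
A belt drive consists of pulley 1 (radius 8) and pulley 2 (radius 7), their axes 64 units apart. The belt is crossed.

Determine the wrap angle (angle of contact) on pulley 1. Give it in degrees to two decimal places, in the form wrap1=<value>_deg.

crossed belt: β = asin((r1+r2)/C) = asin(15/64) = 13.5548°
wrap1 = wrap2 = π + 2β = 207.1096°

wrap1=207.11_deg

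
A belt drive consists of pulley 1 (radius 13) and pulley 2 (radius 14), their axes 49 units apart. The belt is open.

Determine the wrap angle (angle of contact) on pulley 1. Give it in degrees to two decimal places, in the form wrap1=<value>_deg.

open belt: β = asin((r2−r1)/C) = asin(1/49) = 1.1694°
wrap1 = π − 2β = 177.6612°
wrap2 = π + 2β = 182.3388°

wrap1=177.66_deg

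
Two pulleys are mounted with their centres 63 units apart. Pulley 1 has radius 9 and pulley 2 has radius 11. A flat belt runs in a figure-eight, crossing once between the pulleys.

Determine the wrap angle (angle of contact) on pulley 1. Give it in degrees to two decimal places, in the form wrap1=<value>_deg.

crossed belt: β = asin((r1+r2)/C) = asin(20/63) = 18.5094°
wrap1 = wrap2 = π + 2β = 217.0188°

wrap1=217.02_deg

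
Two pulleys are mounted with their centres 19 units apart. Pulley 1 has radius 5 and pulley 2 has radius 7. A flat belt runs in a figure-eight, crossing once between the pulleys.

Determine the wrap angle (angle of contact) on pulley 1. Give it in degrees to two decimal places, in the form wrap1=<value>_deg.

crossed belt: β = asin((r1+r2)/C) = asin(12/19) = 39.1667°
wrap1 = wrap2 = π + 2β = 258.3334°

wrap1=258.33_deg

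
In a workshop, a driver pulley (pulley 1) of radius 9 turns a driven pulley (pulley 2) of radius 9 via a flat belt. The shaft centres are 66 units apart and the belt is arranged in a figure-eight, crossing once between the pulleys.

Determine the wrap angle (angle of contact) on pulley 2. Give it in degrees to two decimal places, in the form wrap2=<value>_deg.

wrap2=211.65_deg

crossed belt: β = asin((r1+r2)/C) = asin(18/66) = 15.8266°
wrap1 = wrap2 = π + 2β = 211.6532°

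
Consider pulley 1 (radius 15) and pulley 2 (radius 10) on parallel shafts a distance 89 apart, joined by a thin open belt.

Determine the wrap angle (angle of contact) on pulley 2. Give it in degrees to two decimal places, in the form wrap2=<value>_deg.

open belt: β = asin((r2−r1)/C) = asin(-5/89) = -3.2206°
wrap1 = π − 2β = 186.4411°
wrap2 = π + 2β = 173.5589°

wrap2=173.56_deg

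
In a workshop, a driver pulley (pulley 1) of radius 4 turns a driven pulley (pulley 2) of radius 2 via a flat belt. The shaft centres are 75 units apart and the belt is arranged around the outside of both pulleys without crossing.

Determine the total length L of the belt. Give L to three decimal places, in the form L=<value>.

open belt: β = asin((r2−r1)/C) = asin(-2/75) = -1.5281°
wrap1 = π − 2β = 183.0561°
wrap2 = π + 2β = 176.9439°
tangent length = C·cosβ = 74.9733
L = r1·wrap1 + r2·wrap2 + 2·C·cosβ = 4·3.1949 + 2·3.0883 + 2·74.9733 = 168.9029

L=168.903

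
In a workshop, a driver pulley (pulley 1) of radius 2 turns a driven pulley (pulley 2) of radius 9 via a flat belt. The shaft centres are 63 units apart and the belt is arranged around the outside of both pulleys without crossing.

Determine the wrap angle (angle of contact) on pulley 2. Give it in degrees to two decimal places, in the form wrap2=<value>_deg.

wrap2=192.76_deg

open belt: β = asin((r2−r1)/C) = asin(7/63) = 6.3794°
wrap1 = π − 2β = 167.2413°
wrap2 = π + 2β = 192.7587°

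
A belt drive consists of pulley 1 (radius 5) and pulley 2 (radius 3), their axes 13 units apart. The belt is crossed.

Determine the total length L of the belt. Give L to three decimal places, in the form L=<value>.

crossed belt: β = asin((r1+r2)/C) = asin(8/13) = 37.9799°
wrap1 = wrap2 = π + 2β = 255.9597°
tangent length = C·cosβ = 10.2470
L = (r1+r2)·wrap + 2·C·cosβ = 8·4.4673 + 2·10.2470 = 56.2326

L=56.233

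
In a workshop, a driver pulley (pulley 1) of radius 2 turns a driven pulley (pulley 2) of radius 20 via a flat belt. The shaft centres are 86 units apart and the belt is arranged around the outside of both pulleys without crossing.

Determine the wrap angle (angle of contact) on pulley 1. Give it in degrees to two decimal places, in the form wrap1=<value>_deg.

open belt: β = asin((r2−r1)/C) = asin(18/86) = 12.0815°
wrap1 = π − 2β = 155.8371°
wrap2 = π + 2β = 204.1629°

wrap1=155.84_deg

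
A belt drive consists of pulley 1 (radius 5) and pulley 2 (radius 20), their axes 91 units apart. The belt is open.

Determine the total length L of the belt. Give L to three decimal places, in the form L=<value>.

open belt: β = asin((r2−r1)/C) = asin(15/91) = 9.4877°
wrap1 = π − 2β = 161.0247°
wrap2 = π + 2β = 198.9753°
tangent length = C·cosβ = 89.7552
L = r1·wrap1 + r2·wrap2 + 2·C·cosβ = 5·2.8104 + 20·3.4728 + 2·89.7552 = 263.0180

L=263.018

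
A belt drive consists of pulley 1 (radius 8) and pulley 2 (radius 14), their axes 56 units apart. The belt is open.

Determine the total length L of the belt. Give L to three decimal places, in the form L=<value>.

open belt: β = asin((r2−r1)/C) = asin(6/56) = 6.1506°
wrap1 = π − 2β = 167.6987°
wrap2 = π + 2β = 192.3013°
tangent length = C·cosβ = 55.6776
L = r1·wrap1 + r2·wrap2 + 2·C·cosβ = 8·2.9269 + 14·3.3563 + 2·55.6776 = 181.7585

L=181.759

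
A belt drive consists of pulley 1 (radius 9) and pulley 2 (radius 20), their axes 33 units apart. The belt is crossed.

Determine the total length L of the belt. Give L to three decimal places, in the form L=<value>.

L=184.855

crossed belt: β = asin((r1+r2)/C) = asin(29/33) = 61.4965°
wrap1 = wrap2 = π + 2β = 302.9930°
tangent length = C·cosβ = 15.7480
L = (r1+r2)·wrap + 2·C·cosβ = 29·5.2882 + 2·15.7480 = 184.8546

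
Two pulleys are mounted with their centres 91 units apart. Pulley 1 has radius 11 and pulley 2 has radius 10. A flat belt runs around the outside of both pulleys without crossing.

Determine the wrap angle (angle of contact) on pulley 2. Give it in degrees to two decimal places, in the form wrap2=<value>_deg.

open belt: β = asin((r2−r1)/C) = asin(-1/91) = -0.6296°
wrap1 = π − 2β = 181.2593°
wrap2 = π + 2β = 178.7407°

wrap2=178.74_deg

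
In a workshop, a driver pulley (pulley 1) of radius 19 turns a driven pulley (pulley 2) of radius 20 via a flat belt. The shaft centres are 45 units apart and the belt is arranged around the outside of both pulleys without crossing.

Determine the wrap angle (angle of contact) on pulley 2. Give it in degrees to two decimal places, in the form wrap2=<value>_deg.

wrap2=182.55_deg

open belt: β = asin((r2−r1)/C) = asin(1/45) = 1.2733°
wrap1 = π − 2β = 177.4533°
wrap2 = π + 2β = 182.5467°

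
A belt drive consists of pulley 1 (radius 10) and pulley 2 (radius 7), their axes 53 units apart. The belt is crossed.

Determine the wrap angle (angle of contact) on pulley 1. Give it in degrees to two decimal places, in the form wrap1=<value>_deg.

crossed belt: β = asin((r1+r2)/C) = asin(17/53) = 18.7086°
wrap1 = wrap2 = π + 2β = 217.4171°

wrap1=217.42_deg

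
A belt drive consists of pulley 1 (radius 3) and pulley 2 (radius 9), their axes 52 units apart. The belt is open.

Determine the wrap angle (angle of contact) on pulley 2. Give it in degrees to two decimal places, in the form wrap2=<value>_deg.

wrap2=193.25_deg

open belt: β = asin((r2−r1)/C) = asin(6/52) = 6.6258°
wrap1 = π − 2β = 166.7484°
wrap2 = π + 2β = 193.2516°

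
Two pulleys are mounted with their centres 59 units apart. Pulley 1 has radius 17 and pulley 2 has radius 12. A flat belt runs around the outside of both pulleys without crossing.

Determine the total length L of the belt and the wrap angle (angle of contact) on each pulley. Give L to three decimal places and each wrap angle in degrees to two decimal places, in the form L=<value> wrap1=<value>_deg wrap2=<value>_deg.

L=209.530 wrap1=189.72_deg wrap2=170.28_deg

open belt: β = asin((r2−r1)/C) = asin(-5/59) = -4.8614°
wrap1 = π − 2β = 189.7228°
wrap2 = π + 2β = 170.2772°
tangent length = C·cosβ = 58.7878
L = r1·wrap1 + r2·wrap2 + 2·C·cosβ = 17·3.3113 + 12·2.9719 + 2·58.7878 = 209.5302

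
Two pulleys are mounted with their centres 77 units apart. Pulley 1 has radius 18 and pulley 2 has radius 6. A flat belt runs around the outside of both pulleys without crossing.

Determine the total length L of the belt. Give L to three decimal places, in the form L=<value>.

open belt: β = asin((r2−r1)/C) = asin(-12/77) = -8.9658°
wrap1 = π − 2β = 197.9315°
wrap2 = π + 2β = 162.0685°
tangent length = C·cosβ = 76.0592
L = r1·wrap1 + r2·wrap2 + 2·C·cosβ = 18·3.4546 + 6·2.8286 + 2·76.0592 = 231.2722

L=231.272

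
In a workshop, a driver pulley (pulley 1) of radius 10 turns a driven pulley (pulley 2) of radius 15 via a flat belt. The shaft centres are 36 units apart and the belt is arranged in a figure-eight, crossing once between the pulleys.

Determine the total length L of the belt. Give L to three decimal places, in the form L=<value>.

crossed belt: β = asin((r1+r2)/C) = asin(25/36) = 43.9830°
wrap1 = wrap2 = π + 2β = 267.9659°
tangent length = C·cosβ = 25.9037
L = (r1+r2)·wrap + 2·C·cosβ = 25·4.6769 + 2·25.9037 = 168.7295

L=168.730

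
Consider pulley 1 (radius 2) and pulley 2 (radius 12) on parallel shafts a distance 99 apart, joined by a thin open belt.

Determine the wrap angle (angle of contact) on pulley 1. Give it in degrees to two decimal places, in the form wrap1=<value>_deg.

wrap1=168.41_deg

open belt: β = asin((r2−r1)/C) = asin(10/99) = 5.7973°
wrap1 = π − 2β = 168.4053°
wrap2 = π + 2β = 191.5947°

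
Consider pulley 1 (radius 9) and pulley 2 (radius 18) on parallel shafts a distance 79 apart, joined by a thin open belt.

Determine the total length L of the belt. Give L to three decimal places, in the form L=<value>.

L=243.849

open belt: β = asin((r2−r1)/C) = asin(9/79) = 6.5416°
wrap1 = π − 2β = 166.9169°
wrap2 = π + 2β = 193.0831°
tangent length = C·cosβ = 78.4857
L = r1·wrap1 + r2·wrap2 + 2·C·cosβ = 9·2.9132 + 18·3.3699 + 2·78.4857 = 243.8494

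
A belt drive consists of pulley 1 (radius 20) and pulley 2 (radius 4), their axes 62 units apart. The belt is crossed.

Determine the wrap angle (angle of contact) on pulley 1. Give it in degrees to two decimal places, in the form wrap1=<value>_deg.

crossed belt: β = asin((r1+r2)/C) = asin(24/62) = 22.7740°
wrap1 = wrap2 = π + 2β = 225.5479°

wrap1=225.55_deg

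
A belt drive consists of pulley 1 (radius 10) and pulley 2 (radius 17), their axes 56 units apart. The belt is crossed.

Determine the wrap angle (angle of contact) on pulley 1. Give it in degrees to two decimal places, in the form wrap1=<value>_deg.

crossed belt: β = asin((r1+r2)/C) = asin(27/56) = 28.8254°
wrap1 = wrap2 = π + 2β = 237.6509°

wrap1=237.65_deg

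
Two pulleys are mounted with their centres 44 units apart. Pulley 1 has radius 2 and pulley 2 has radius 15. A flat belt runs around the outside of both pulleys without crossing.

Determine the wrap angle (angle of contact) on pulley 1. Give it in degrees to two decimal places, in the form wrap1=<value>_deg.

open belt: β = asin((r2−r1)/C) = asin(13/44) = 17.1848°
wrap1 = π − 2β = 145.6304°
wrap2 = π + 2β = 214.3696°

wrap1=145.63_deg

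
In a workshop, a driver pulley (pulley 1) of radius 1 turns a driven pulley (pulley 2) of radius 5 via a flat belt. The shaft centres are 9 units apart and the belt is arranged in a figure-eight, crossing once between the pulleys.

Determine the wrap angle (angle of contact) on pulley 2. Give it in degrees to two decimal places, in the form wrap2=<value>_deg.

wrap2=263.62_deg

crossed belt: β = asin((r1+r2)/C) = asin(6/9) = 41.8103°
wrap1 = wrap2 = π + 2β = 263.6206°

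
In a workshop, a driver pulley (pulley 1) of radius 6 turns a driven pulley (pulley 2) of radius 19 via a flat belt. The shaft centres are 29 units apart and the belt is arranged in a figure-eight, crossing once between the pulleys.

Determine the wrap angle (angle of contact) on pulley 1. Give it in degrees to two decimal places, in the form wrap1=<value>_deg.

crossed belt: β = asin((r1+r2)/C) = asin(25/29) = 59.5497°
wrap1 = wrap2 = π + 2β = 299.0994°

wrap1=299.10_deg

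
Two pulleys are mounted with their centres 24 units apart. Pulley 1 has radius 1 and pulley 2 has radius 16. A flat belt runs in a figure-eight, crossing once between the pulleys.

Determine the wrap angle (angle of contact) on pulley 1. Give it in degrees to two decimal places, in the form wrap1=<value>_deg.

crossed belt: β = asin((r1+r2)/C) = asin(17/24) = 45.0995°
wrap1 = wrap2 = π + 2β = 270.1989°

wrap1=270.20_deg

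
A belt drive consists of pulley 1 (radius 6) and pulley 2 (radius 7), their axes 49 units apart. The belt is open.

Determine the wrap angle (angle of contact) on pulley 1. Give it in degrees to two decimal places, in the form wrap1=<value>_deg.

wrap1=177.66_deg

open belt: β = asin((r2−r1)/C) = asin(1/49) = 1.1694°
wrap1 = π − 2β = 177.6612°
wrap2 = π + 2β = 182.3388°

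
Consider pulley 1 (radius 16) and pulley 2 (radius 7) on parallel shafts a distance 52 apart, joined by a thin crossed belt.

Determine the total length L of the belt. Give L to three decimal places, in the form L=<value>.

L=186.606

crossed belt: β = asin((r1+r2)/C) = asin(23/52) = 26.2512°
wrap1 = wrap2 = π + 2β = 232.5024°
tangent length = C·cosβ = 46.6369
L = (r1+r2)·wrap + 2·C·cosβ = 23·4.0579 + 2·46.6369 = 186.6062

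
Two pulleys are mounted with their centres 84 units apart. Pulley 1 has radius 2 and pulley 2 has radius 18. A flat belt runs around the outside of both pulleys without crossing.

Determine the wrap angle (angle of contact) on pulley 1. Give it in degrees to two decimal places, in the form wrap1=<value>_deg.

open belt: β = asin((r2−r1)/C) = asin(16/84) = 10.9806°
wrap1 = π − 2β = 158.0388°
wrap2 = π + 2β = 201.9612°

wrap1=158.04_deg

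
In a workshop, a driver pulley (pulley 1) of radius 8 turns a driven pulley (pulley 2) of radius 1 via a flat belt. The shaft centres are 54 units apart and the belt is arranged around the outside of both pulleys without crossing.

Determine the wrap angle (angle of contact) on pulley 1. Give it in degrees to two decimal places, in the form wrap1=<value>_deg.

open belt: β = asin((r2−r1)/C) = asin(-7/54) = -7.4482°
wrap1 = π − 2β = 194.8964°
wrap2 = π + 2β = 165.1036°

wrap1=194.90_deg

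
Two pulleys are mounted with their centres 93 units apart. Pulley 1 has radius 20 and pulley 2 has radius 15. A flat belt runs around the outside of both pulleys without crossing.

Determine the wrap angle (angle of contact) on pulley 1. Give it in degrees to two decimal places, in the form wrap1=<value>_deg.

wrap1=186.16_deg

open belt: β = asin((r2−r1)/C) = asin(-5/93) = -3.0819°
wrap1 = π − 2β = 186.1638°
wrap2 = π + 2β = 173.8362°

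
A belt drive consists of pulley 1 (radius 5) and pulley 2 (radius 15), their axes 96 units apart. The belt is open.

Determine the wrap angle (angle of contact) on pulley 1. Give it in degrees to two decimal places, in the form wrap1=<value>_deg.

open belt: β = asin((r2−r1)/C) = asin(10/96) = 5.9792°
wrap1 = π − 2β = 168.0417°
wrap2 = π + 2β = 191.9583°

wrap1=168.04_deg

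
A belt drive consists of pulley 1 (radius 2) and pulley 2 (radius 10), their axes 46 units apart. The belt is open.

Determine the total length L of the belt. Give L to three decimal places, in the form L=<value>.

L=131.094

open belt: β = asin((r2−r1)/C) = asin(8/46) = 10.0154°
wrap1 = π − 2β = 159.9692°
wrap2 = π + 2β = 200.0308°
tangent length = C·cosβ = 45.2990
L = r1·wrap1 + r2·wrap2 + 2·C·cosβ = 2·2.7920 + 10·3.4912 + 2·45.2990 = 131.0940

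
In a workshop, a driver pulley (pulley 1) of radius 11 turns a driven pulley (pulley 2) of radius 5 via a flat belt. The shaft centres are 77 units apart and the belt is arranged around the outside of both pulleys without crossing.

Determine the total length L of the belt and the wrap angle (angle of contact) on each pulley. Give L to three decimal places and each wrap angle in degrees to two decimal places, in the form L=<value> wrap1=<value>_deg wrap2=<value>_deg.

open belt: β = asin((r2−r1)/C) = asin(-6/77) = -4.4691°
wrap1 = π − 2β = 188.9383°
wrap2 = π + 2β = 171.0617°
tangent length = C·cosβ = 76.7659
L = r1·wrap1 + r2·wrap2 + 2·C·cosβ = 11·3.2976 + 5·2.9856 + 2·76.7659 = 204.7333

L=204.733 wrap1=188.94_deg wrap2=171.06_deg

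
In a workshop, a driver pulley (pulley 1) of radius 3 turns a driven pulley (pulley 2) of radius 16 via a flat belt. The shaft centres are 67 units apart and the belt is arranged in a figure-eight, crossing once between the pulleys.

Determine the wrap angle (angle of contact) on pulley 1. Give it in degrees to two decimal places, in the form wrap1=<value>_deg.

wrap1=212.95_deg

crossed belt: β = asin((r1+r2)/C) = asin(19/67) = 16.4741°
wrap1 = wrap2 = π + 2β = 212.9482°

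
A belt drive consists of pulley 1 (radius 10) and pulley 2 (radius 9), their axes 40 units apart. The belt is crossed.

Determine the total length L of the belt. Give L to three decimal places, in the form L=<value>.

L=148.898

crossed belt: β = asin((r1+r2)/C) = asin(19/40) = 28.3594°
wrap1 = wrap2 = π + 2β = 236.7187°
tangent length = C·cosβ = 35.1994
L = (r1+r2)·wrap + 2·C·cosβ = 19·4.1315 + 2·35.1994 = 148.8978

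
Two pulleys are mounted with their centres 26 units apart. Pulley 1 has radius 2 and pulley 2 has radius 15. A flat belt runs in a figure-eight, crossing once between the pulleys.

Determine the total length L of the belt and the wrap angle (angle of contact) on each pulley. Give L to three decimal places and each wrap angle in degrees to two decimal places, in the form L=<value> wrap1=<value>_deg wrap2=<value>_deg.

L=116.982 wrap1=261.66_deg wrap2=261.66_deg

crossed belt: β = asin((r1+r2)/C) = asin(17/26) = 40.8322°
wrap1 = wrap2 = π + 2β = 261.6644°
tangent length = C·cosβ = 19.6723
L = (r1+r2)·wrap + 2·C·cosβ = 17·4.5669 + 2·19.6723 = 116.9820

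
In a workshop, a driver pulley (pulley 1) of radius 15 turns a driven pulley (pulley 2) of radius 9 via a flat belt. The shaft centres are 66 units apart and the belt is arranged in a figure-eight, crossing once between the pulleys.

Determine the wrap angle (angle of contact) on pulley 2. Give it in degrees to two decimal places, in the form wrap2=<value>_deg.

wrap2=222.65_deg

crossed belt: β = asin((r1+r2)/C) = asin(24/66) = 21.3237°
wrap1 = wrap2 = π + 2β = 222.6474°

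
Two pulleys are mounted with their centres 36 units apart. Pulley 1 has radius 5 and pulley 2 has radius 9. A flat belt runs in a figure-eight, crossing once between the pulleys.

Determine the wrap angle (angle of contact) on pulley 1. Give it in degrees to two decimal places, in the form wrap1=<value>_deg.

wrap1=225.77_deg

crossed belt: β = asin((r1+r2)/C) = asin(14/36) = 22.8854°
wrap1 = wrap2 = π + 2β = 225.7708°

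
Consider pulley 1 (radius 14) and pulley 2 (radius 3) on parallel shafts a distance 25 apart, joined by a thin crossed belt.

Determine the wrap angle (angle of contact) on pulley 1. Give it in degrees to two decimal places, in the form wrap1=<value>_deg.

wrap1=265.69_deg

crossed belt: β = asin((r1+r2)/C) = asin(17/25) = 42.8436°
wrap1 = wrap2 = π + 2β = 265.6873°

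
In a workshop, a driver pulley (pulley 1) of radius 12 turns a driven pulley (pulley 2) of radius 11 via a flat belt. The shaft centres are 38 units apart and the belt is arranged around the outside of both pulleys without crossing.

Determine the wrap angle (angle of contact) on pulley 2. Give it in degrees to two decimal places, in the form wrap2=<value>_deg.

wrap2=176.98_deg

open belt: β = asin((r2−r1)/C) = asin(-1/38) = -1.5080°
wrap1 = π − 2β = 183.0159°
wrap2 = π + 2β = 176.9841°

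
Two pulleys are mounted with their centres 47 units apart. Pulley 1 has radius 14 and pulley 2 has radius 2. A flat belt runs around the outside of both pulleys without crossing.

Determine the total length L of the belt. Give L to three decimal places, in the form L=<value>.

open belt: β = asin((r2−r1)/C) = asin(-12/47) = -14.7925°
wrap1 = π − 2β = 209.5850°
wrap2 = π + 2β = 150.4150°
tangent length = C·cosβ = 45.4423
L = r1·wrap1 + r2·wrap2 + 2·C·cosβ = 14·3.6579 + 2·2.6252 + 2·45.4423 = 147.3463

L=147.346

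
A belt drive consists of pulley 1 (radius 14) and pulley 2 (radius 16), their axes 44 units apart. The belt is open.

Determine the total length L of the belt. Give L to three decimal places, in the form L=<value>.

open belt: β = asin((r2−r1)/C) = asin(2/44) = 2.6053°
wrap1 = π − 2β = 174.7895°
wrap2 = π + 2β = 185.2105°
tangent length = C·cosβ = 43.9545
L = r1·wrap1 + r2·wrap2 + 2·C·cosβ = 14·3.0507 + 16·3.2325 + 2·43.9545 = 182.3387

L=182.339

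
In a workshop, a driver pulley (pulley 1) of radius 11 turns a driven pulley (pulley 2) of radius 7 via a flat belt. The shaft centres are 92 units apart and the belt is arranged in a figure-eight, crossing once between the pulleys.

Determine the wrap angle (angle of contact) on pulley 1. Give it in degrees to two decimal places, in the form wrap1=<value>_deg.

wrap1=202.57_deg

crossed belt: β = asin((r1+r2)/C) = asin(18/92) = 11.2828°
wrap1 = wrap2 = π + 2β = 202.5656°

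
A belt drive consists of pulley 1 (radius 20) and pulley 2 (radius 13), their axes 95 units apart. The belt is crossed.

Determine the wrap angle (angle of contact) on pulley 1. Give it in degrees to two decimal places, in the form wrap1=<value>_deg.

crossed belt: β = asin((r1+r2)/C) = asin(33/95) = 20.3264°
wrap1 = wrap2 = π + 2β = 220.6529°

wrap1=220.65_deg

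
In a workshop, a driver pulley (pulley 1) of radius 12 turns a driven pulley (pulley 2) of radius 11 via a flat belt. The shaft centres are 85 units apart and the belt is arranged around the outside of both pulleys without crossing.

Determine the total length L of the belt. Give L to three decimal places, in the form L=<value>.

open belt: β = asin((r2−r1)/C) = asin(-1/85) = -0.6741°
wrap1 = π − 2β = 181.3482°
wrap2 = π + 2β = 178.6518°
tangent length = C·cosβ = 84.9941
L = r1·wrap1 + r2·wrap2 + 2·C·cosβ = 12·3.1651 + 11·3.1181 + 2·84.9941 = 242.2684

L=242.268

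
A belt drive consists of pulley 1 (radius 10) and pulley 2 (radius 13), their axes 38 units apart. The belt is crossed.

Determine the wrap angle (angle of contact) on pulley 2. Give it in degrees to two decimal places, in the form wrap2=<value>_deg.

wrap2=254.50_deg

crossed belt: β = asin((r1+r2)/C) = asin(23/38) = 37.2478°
wrap1 = wrap2 = π + 2β = 254.4956°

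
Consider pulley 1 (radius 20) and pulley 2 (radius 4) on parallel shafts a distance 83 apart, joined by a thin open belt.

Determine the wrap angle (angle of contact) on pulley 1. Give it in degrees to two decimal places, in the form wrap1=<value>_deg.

wrap1=202.23_deg

open belt: β = asin((r2−r1)/C) = asin(-16/83) = -11.1145°
wrap1 = π − 2β = 202.2291°
wrap2 = π + 2β = 157.7709°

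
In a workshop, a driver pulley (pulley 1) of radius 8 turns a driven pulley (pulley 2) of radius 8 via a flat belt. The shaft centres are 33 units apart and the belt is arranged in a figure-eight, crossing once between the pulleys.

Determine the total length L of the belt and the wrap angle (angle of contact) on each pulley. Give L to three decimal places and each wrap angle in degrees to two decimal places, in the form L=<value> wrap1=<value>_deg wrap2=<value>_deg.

L=124.187 wrap1=238.01_deg wrap2=238.01_deg

crossed belt: β = asin((r1+r2)/C) = asin(16/33) = 29.0025°
wrap1 = wrap2 = π + 2β = 238.0051°
tangent length = C·cosβ = 28.8617
L = (r1+r2)·wrap + 2·C·cosβ = 16·4.1540 + 2·28.8617 = 124.1870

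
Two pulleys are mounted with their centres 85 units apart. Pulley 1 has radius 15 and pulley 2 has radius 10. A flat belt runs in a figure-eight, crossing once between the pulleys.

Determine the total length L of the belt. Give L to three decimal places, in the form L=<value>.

L=255.947

crossed belt: β = asin((r1+r2)/C) = asin(25/85) = 17.1046°
wrap1 = wrap2 = π + 2β = 214.2093°
tangent length = C·cosβ = 81.2404
L = (r1+r2)·wrap + 2·C·cosβ = 25·3.7387 + 2·81.2404 = 255.9472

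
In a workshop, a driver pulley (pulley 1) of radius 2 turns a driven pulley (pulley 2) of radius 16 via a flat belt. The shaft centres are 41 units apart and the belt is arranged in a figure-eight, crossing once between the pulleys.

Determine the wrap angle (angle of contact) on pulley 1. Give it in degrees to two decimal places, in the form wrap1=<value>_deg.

crossed belt: β = asin((r1+r2)/C) = asin(18/41) = 26.0416°
wrap1 = wrap2 = π + 2β = 232.0833°

wrap1=232.08_deg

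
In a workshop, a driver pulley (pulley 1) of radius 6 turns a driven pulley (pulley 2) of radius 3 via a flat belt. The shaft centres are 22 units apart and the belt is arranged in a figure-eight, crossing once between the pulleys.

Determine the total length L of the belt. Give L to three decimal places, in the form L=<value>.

L=76.010

crossed belt: β = asin((r1+r2)/C) = asin(9/22) = 24.1477°
wrap1 = wrap2 = π + 2β = 228.2955°
tangent length = C·cosβ = 20.0749
L = (r1+r2)·wrap + 2·C·cosβ = 9·3.9845 + 2·20.0749 = 76.0103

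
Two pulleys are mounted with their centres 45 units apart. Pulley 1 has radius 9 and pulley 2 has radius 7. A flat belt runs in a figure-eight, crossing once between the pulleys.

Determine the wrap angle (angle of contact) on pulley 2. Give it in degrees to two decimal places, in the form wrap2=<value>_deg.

crossed belt: β = asin((r1+r2)/C) = asin(16/45) = 20.8275°
wrap1 = wrap2 = π + 2β = 221.6550°

wrap2=221.65_deg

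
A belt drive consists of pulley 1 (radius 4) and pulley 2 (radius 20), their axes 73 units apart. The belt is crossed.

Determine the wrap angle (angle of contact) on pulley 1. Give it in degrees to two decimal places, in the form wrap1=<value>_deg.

wrap1=218.39_deg

crossed belt: β = asin((r1+r2)/C) = asin(24/73) = 19.1940°
wrap1 = wrap2 = π + 2β = 218.3879°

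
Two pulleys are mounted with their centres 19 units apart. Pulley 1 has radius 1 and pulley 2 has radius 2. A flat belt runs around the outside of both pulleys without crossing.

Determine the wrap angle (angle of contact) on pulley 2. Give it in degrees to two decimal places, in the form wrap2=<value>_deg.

open belt: β = asin((r2−r1)/C) = asin(1/19) = 3.0170°
wrap1 = π − 2β = 173.9661°
wrap2 = π + 2β = 186.0339°

wrap2=186.03_deg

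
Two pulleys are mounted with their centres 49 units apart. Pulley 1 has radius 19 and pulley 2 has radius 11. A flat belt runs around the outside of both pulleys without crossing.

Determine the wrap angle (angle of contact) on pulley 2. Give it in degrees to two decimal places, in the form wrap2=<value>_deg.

open belt: β = asin((r2−r1)/C) = asin(-8/49) = -9.3965°
wrap1 = π − 2β = 198.7930°
wrap2 = π + 2β = 161.2070°

wrap2=161.21_deg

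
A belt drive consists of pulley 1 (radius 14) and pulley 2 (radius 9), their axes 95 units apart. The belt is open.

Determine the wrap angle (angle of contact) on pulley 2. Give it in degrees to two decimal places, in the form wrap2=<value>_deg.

open belt: β = asin((r2−r1)/C) = asin(-5/95) = -3.0170°
wrap1 = π − 2β = 186.0339°
wrap2 = π + 2β = 173.9661°

wrap2=173.97_deg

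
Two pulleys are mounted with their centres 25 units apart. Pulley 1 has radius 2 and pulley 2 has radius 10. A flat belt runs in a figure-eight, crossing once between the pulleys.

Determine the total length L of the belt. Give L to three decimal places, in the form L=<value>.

L=93.578

crossed belt: β = asin((r1+r2)/C) = asin(12/25) = 28.6854°
wrap1 = wrap2 = π + 2β = 237.3708°
tangent length = C·cosβ = 21.9317
L = (r1+r2)·wrap + 2·C·cosβ = 12·4.1429 + 2·21.9317 = 93.5782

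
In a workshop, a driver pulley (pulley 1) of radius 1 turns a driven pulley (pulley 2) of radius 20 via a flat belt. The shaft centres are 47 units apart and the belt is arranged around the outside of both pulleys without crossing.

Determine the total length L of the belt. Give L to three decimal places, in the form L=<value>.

L=167.764

open belt: β = asin((r2−r1)/C) = asin(19/47) = 23.8445°
wrap1 = π − 2β = 132.3111°
wrap2 = π + 2β = 227.6889°
tangent length = C·cosβ = 42.9884
L = r1·wrap1 + r2·wrap2 + 2·C·cosβ = 1·2.3093 + 20·3.9739 + 2·42.9884 = 167.7644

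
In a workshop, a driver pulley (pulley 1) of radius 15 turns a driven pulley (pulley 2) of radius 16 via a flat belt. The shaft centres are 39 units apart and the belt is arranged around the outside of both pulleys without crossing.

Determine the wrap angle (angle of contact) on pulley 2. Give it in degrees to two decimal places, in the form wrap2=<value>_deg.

open belt: β = asin((r2−r1)/C) = asin(1/39) = 1.4693°
wrap1 = π − 2β = 177.0614°
wrap2 = π + 2β = 182.9386°

wrap2=182.94_deg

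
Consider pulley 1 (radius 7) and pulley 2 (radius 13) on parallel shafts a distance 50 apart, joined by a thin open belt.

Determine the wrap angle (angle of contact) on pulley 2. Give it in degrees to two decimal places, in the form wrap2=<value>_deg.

wrap2=193.78_deg

open belt: β = asin((r2−r1)/C) = asin(6/50) = 6.8921°
wrap1 = π − 2β = 166.2158°
wrap2 = π + 2β = 193.7842°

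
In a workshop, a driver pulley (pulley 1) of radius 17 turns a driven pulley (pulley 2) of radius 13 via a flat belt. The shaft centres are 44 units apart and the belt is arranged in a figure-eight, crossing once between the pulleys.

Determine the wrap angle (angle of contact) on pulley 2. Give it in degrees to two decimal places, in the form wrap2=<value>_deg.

wrap2=265.97_deg

crossed belt: β = asin((r1+r2)/C) = asin(30/44) = 42.9859°
wrap1 = wrap2 = π + 2β = 265.9718°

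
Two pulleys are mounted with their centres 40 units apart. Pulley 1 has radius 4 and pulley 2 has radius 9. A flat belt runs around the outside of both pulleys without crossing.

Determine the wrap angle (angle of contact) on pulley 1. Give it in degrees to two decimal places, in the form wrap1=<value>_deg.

wrap1=165.64_deg

open belt: β = asin((r2−r1)/C) = asin(5/40) = 7.1808°
wrap1 = π − 2β = 165.6385°
wrap2 = π + 2β = 194.3615°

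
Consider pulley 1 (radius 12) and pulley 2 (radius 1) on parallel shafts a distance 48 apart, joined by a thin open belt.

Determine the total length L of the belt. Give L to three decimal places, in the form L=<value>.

open belt: β = asin((r2−r1)/C) = asin(-11/48) = -13.2480°
wrap1 = π − 2β = 206.4960°
wrap2 = π + 2β = 153.5040°
tangent length = C·cosβ = 46.7226
L = r1·wrap1 + r2·wrap2 + 2·C·cosβ = 12·3.6040 + 1·2.6791 + 2·46.7226 = 139.3727

L=139.373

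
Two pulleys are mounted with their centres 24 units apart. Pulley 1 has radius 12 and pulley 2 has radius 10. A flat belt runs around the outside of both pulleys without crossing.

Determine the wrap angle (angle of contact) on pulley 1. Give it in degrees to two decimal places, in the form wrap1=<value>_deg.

wrap1=189.56_deg

open belt: β = asin((r2−r1)/C) = asin(-2/24) = -4.7802°
wrap1 = π − 2β = 189.5604°
wrap2 = π + 2β = 170.4396°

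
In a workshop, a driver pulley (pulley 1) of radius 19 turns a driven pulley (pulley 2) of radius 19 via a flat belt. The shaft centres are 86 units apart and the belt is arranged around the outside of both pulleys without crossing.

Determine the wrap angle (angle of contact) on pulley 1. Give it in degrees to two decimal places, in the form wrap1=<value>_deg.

wrap1=180.00_deg

open belt: β = asin((r2−r1)/C) = asin(0/86) = 0.0000°
wrap1 = π − 2β = 180.0000°
wrap2 = π + 2β = 180.0000°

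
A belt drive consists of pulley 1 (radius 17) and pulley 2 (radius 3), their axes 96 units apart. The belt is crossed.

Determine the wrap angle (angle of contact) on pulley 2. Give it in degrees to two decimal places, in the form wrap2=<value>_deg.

wrap2=204.05_deg

crossed belt: β = asin((r1+r2)/C) = asin(20/96) = 12.0247°
wrap1 = wrap2 = π + 2β = 204.0494°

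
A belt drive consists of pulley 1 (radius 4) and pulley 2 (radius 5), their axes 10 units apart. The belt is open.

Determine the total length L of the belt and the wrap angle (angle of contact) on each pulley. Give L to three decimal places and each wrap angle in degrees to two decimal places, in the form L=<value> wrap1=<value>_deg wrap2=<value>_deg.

open belt: β = asin((r2−r1)/C) = asin(1/10) = 5.7392°
wrap1 = π − 2β = 168.5217°
wrap2 = π + 2β = 191.4783°
tangent length = C·cosβ = 9.9499
L = r1·wrap1 + r2·wrap2 + 2·C·cosβ = 4·2.9413 + 5·3.3419 + 2·9.9499 = 48.3744

L=48.374 wrap1=168.52_deg wrap2=191.48_deg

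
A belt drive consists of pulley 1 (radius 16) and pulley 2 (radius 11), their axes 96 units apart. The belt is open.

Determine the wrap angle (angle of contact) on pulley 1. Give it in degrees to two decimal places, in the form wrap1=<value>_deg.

wrap1=185.97_deg

open belt: β = asin((r2−r1)/C) = asin(-5/96) = -2.9855°
wrap1 = π − 2β = 185.9710°
wrap2 = π + 2β = 174.0290°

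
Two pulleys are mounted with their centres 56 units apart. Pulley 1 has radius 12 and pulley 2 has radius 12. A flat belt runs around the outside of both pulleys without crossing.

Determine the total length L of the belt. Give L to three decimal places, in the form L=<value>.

open belt: β = asin((r2−r1)/C) = asin(0/56) = 0.0000°
wrap1 = π − 2β = 180.0000°
wrap2 = π + 2β = 180.0000°
tangent length = C·cosβ = 56.0000
L = r1·wrap1 + r2·wrap2 + 2·C·cosβ = 12·3.1416 + 12·3.1416 + 2·56.0000 = 187.3982

L=187.398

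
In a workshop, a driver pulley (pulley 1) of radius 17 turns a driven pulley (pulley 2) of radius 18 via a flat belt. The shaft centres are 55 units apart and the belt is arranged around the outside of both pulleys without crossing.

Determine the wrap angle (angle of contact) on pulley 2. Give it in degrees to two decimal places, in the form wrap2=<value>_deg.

wrap2=182.08_deg

open belt: β = asin((r2−r1)/C) = asin(1/55) = 1.0418°
wrap1 = π − 2β = 177.9164°
wrap2 = π + 2β = 182.0836°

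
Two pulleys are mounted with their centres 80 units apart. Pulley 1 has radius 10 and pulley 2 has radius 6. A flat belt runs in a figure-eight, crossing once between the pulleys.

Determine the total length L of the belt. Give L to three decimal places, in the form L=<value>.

L=213.476

crossed belt: β = asin((r1+r2)/C) = asin(16/80) = 11.5370°
wrap1 = wrap2 = π + 2β = 203.0739°
tangent length = C·cosβ = 78.3837
L = (r1+r2)·wrap + 2·C·cosβ = 16·3.5443 + 2·78.3837 = 213.4763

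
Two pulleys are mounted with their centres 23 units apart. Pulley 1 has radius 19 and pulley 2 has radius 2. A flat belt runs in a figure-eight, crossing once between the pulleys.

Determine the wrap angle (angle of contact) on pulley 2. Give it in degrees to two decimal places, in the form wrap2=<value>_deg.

wrap2=311.86_deg

crossed belt: β = asin((r1+r2)/C) = asin(21/23) = 65.9294°
wrap1 = wrap2 = π + 2β = 311.8588°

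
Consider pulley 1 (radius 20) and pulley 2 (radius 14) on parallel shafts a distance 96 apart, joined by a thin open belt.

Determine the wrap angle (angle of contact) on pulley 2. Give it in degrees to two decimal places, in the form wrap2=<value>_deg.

wrap2=172.83_deg

open belt: β = asin((r2−r1)/C) = asin(-6/96) = -3.5833°
wrap1 = π − 2β = 187.1666°
wrap2 = π + 2β = 172.8334°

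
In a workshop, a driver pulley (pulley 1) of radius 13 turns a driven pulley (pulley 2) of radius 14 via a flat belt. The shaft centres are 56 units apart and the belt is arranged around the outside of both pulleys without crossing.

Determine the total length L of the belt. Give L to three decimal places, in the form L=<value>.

L=196.841

open belt: β = asin((r2−r1)/C) = asin(1/56) = 1.0232°
wrap1 = π − 2β = 177.9536°
wrap2 = π + 2β = 182.0464°
tangent length = C·cosβ = 55.9911
L = r1·wrap1 + r2·wrap2 + 2·C·cosβ = 13·3.1059 + 14·3.1773 + 2·55.9911 = 196.8409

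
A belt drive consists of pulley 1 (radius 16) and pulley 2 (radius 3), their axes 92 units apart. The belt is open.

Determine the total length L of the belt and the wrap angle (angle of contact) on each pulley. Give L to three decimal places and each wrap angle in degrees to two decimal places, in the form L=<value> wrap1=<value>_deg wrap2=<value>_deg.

open belt: β = asin((r2−r1)/C) = asin(-13/92) = -8.1233°
wrap1 = π − 2β = 196.2467°
wrap2 = π + 2β = 163.7533°
tangent length = C·cosβ = 91.0769
L = r1·wrap1 + r2·wrap2 + 2·C·cosβ = 16·3.4252 + 3·2.8580 + 2·91.0769 = 245.5303

L=245.530 wrap1=196.25_deg wrap2=163.75_deg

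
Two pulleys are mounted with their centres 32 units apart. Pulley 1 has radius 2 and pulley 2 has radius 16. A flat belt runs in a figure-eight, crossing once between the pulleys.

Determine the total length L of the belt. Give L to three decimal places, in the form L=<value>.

L=130.970

crossed belt: β = asin((r1+r2)/C) = asin(18/32) = 34.2289°
wrap1 = wrap2 = π + 2β = 248.4577°
tangent length = C·cosβ = 26.4575
L = (r1+r2)·wrap + 2·C·cosβ = 18·4.3364 + 2·26.4575 = 130.9703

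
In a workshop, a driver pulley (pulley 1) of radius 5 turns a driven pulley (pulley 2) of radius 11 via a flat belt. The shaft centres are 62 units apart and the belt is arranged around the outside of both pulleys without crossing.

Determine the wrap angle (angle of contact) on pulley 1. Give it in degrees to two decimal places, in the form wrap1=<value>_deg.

wrap1=168.89_deg

open belt: β = asin((r2−r1)/C) = asin(6/62) = 5.5534°
wrap1 = π − 2β = 168.8931°
wrap2 = π + 2β = 191.1069°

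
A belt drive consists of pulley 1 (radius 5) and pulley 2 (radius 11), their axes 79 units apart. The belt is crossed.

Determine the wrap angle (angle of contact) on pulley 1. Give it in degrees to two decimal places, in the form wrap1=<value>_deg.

crossed belt: β = asin((r1+r2)/C) = asin(16/79) = 11.6850°
wrap1 = wrap2 = π + 2β = 203.3701°

wrap1=203.37_deg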